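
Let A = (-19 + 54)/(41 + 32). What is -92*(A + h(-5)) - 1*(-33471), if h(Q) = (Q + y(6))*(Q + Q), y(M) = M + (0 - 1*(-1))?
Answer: 2574483/73 ≈ 35267.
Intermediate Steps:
y(M) = 1 + M (y(M) = M + (0 + 1) = M + 1 = 1 + M)
h(Q) = 2*Q*(7 + Q) (h(Q) = (Q + (1 + 6))*(Q + Q) = (Q + 7)*(2*Q) = (7 + Q)*(2*Q) = 2*Q*(7 + Q))
A = 35/73 ≈ 0.47945
-92*(A + h(-5)) - 1*(-33471) = -92*(35/73 + 2*(-5)*(7 - 5)) - 1*(-33471) = -92*(35/73 + 2*(-5)*2) + 33471 = -92*(35/73 - 20) + 33471 = -92*(-1425/73) + 33471 = 131100/73 + 33471 = 2574483/73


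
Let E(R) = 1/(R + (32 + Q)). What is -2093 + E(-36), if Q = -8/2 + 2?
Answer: -12559/6 ≈ -2093.2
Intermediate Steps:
Q = -2 (Q = -8*½ + 2 = -4 + 2 = -2)
E(R) = 1/(30 + R) (E(R) = 1/(R + (32 - 2)) = 1/(R + 30) = 1/(30 + R))
-2093 + E(-36) = -2093 + 1/(30 - 36) = -2093 + 1/(-6) = -2093 - ⅙ = -12559/6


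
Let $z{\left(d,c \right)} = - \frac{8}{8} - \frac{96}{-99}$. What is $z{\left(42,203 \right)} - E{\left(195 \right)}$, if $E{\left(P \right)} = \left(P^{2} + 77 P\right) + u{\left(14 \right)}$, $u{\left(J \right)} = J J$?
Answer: $- \frac{1756789}{33} \approx -53236.0$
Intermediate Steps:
$z{\left(d,c \right)} = - \frac{1}{33}$ ($z{\left(d,c \right)} = \left(-8\right) \frac{1}{8} - - \frac{32}{33} = -1 + \frac{32}{33} = - \frac{1}{33}$)
$u{\left(J \right)} = J^{2}$
$E{\left(P \right)} = 196 + P^{2} + 77 P$ ($E{\left(P \right)} = \left(P^{2} + 77 P\right) + 14^{2} = \left(P^{2} + 77 P\right) + 196 = 196 + P^{2} + 77 P$)
$z{\left(42,203 \right)} - E{\left(195 \right)} = - \frac{1}{33} - \left(196 + 195^{2} + 77 \cdot 195\right) = - \frac{1}{33} - \left(196 + 38025 + 15015\right) = - \frac{1}{33} - 53236 = - \frac{1756789}{33}$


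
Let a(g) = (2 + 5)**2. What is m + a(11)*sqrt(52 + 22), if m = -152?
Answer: -152 + 49*sqrt(74) ≈ 269.51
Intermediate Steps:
a(g) = 49 (a(g) = 7**2 = 49)
m + a(11)*sqrt(52 + 22) = -152 + 49*sqrt(52 + 22) = -152 + 49*sqrt(74)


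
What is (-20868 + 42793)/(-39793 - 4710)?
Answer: -21925/44503 ≈ -0.49266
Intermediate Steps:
(-20868 + 42793)/(-39793 - 4710) = 21925/(-44503) = 21925*(-1/44503) = -21925/44503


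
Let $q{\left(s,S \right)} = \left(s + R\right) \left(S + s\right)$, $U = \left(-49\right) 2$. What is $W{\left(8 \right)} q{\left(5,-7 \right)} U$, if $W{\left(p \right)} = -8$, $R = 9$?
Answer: $-21952$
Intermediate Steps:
$U = -98$
$q{\left(s,S \right)} = \left(9 + s\right) \left(S + s\right)$ ($q{\left(s,S \right)} = \left(s + 9\right) \left(S + s\right) = \left(9 + s\right) \left(S + s\right)$)
$W{\left(8 \right)} q{\left(5,-7 \right)} U = - 8 \left(5^{2} + 9 \left(-7\right) + 9 \cdot 5 - 35\right) \left(-98\right) = - 8 \left(25 - 63 + 45 - 35\right) \left(-98\right) = \left(-8\right) \left(-28\right) \left(-98\right) = 224 \left(-98\right) = -21952$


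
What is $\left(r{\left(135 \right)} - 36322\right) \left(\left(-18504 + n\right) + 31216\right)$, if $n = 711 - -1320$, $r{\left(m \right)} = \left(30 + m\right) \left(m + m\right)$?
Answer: $121305404$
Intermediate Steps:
$r{\left(m \right)} = 2 m \left(30 + m\right)$ ($r{\left(m \right)} = \left(30 + m\right) 2 m = 2 m \left(30 + m\right)$)
$n = 2031$ ($n = 711 + 1320 = 2031$)
$\left(r{\left(135 \right)} - 36322\right) \left(\left(-18504 + n\right) + 31216\right) = \left(2 \cdot 135 \left(30 + 135\right) - 36322\right) \left(\left(-18504 + 2031\right) + 31216\right) = \left(2 \cdot 135 \cdot 165 - 36322\right) \left(-16473 + 31216\right) = \left(44550 - 36322\right) 14743 = 8228 \cdot 14743 = 121305404$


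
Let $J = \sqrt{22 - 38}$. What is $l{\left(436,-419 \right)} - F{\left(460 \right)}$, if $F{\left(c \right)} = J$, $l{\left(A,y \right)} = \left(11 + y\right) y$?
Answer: $170952 - 4 i \approx 1.7095 \cdot 10^{5} - 4.0 i$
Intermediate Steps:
$l{\left(A,y \right)} = y \left(11 + y\right)$
$J = 4 i$ ($J = \sqrt{-16} = 4 i \approx 4.0 i$)
$F{\left(c \right)} = 4 i$
$l{\left(436,-419 \right)} - F{\left(460 \right)} = - 419 \left(11 - 419\right) - 4 i = \left(-419\right) \left(-408\right) - 4 i = 170952 - 4 i$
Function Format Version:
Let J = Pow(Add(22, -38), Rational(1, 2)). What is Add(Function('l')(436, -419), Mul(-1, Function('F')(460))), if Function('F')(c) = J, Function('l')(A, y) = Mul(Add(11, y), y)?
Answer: Add(170952, Mul(-4, I)) ≈ Add(1.7095e+5, Mul(-4.0000, I))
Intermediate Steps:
Function('l')(A, y) = Mul(y, Add(11, y))
J = Mul(4, I) (J = Pow(-16, Rational(1, 2)) = Mul(4, I) ≈ Mul(4.0000, I))
Function('F')(c) = Mul(4, I)
Add(Function('l')(436, -419), Mul(-1, Function('F')(460))) = Add(Mul(-419, Add(11, -419)), Mul(-1, Mul(4, I))) = Add(Mul(-419, -408), Mul(-4, I)) = Add(170952, Mul(-4, I))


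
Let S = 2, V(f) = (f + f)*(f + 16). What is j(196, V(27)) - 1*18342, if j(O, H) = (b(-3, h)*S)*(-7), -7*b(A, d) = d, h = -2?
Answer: -18346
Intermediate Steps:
b(A, d) = -d/7
V(f) = 2*f*(16 + f) (V(f) = (2*f)*(16 + f) = 2*f*(16 + f))
j(O, H) = -4 (j(O, H) = (-1/7*(-2)*2)*(-7) = ((2/7)*2)*(-7) = (4/7)*(-7) = -4)
j(196, V(27)) - 1*18342 = -4 - 1*18342 = -4 - 18342 = -18346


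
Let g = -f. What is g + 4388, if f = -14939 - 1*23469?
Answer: 42796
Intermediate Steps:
f = -38408 (f = -14939 - 23469 = -38408)
g = 38408 (g = -1*(-38408) = 38408)
g + 4388 = 38408 + 4388 = 42796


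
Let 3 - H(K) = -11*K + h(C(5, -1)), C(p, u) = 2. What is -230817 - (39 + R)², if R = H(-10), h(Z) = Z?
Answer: -235717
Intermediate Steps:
H(K) = 1 + 11*K (H(K) = 3 - (-11*K + 2) = 3 - (2 - 11*K) = 3 + (-2 + 11*K) = 1 + 11*K)
R = -109 (R = 1 + 11*(-10) = 1 - 110 = -109)
-230817 - (39 + R)² = -230817 - (39 - 109)² = -230817 - 1*(-70)² = -230817 - 1*4900 = -230817 - 4900 = -235717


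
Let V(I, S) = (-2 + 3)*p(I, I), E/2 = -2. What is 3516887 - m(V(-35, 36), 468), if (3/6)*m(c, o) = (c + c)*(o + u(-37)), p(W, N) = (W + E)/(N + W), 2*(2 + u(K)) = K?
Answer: 24611228/7 ≈ 3.5159e+6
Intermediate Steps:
E = -4 (E = 2*(-2) = -4)
u(K) = -2 + K/2
p(W, N) = (-4 + W)/(N + W) (p(W, N) = (W - 4)/(N + W) = (-4 + W)/(N + W))
V(I, S) = (-4 + I)/(2*I) (V(I, S) = (-2 + 3)*((-4 + I)/(I + I)) = 1*((-4 + I)/((2*I))) = 1*((1/(2*I))*(-4 + I)) = 1*((-4 + I)/(2*I)) = (-4 + I)/(2*I))
m(c, o) = 4*c*(-41/2 + o) (m(c, o) = 2*((c + c)*(o + (-2 + (1/2)*(-37)))) = 2*((2*c)*(o + (-2 - 37/2))) = 2*((2*c)*(o - 41/2)) = 2*((2*c)*(-41/2 + o)) = 2*(2*c*(-41/2 + o)) = 4*c*(-41/2 + o))
3516887 - m(V(-35, 36), 468) = 3516887 - 2*(1/2)*(-4 - 35)/(-35)*(-41 + 2*468) = 3516887 - 2*(1/2)*(-1/35)*(-39)*(-41 + 936) = 3516887 - 2*39*895/70 = 3516887 - 1*6981/7 = 3516887 - 6981/7 = 24611228/7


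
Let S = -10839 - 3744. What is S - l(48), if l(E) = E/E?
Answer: -14584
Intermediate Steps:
l(E) = 1
S = -14583
S - l(48) = -14583 - 1*1 = -14583 - 1 = -14584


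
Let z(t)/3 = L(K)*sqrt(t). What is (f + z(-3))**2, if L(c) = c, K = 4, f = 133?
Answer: 17257 + 3192*I*sqrt(3) ≈ 17257.0 + 5528.7*I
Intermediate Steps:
z(t) = 12*sqrt(t) (z(t) = 3*(4*sqrt(t)) = 12*sqrt(t))
(f + z(-3))**2 = (133 + 12*sqrt(-3))**2 = (133 + 12*(I*sqrt(3)))**2 = (133 + 12*I*sqrt(3))**2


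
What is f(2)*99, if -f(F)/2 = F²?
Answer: -792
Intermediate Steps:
f(F) = -2*F²
f(2)*99 = -2*2²*99 = -2*4*99 = -8*99 = -792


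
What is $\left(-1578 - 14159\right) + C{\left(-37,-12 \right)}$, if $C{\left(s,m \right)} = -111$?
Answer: $-15848$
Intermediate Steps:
$\left(-1578 - 14159\right) + C{\left(-37,-12 \right)} = \left(-1578 - 14159\right) - 111 = -15737 - 111 = -15848$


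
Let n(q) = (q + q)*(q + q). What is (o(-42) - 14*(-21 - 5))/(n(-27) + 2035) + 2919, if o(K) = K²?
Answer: 14454097/4951 ≈ 2919.4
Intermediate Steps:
n(q) = 4*q² (n(q) = (2*q)*(2*q) = 4*q²)
(o(-42) - 14*(-21 - 5))/(n(-27) + 2035) + 2919 = ((-42)² - 14*(-21 - 5))/(4*(-27)² + 2035) + 2919 = (1764 - 14*(-26))/(4*729 + 2035) + 2919 = (1764 + 364)/(2916 + 2035) + 2919 = 2128/4951 + 2919 = 14454097/4951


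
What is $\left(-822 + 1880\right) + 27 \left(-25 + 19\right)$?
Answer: $896$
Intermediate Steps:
$\left(-822 + 1880\right) + 27 \left(-25 + 19\right) = 1058 + 27 \left(-6\right) = 1058 - 162 = 896$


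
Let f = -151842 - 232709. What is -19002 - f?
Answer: 365549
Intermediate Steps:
f = -384551
-19002 - f = -19002 - 1*(-384551) = -19002 + 384551 = 365549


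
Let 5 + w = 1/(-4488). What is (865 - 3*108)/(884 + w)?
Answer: 2428008/3944951 ≈ 0.61547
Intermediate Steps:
w = -22441/4488 (w = -5 + 1/(-4488) = -5 - 1/4488 = -22441/4488 ≈ -5.0002)
(865 - 3*108)/(884 + w) = (865 - 3*108)/(884 - 22441/4488) = (865 - 324)/(3944951/4488) = 541*(4488/3944951) = 2428008/3944951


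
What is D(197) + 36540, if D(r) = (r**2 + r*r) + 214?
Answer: 114372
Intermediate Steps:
D(r) = 214 + 2*r**2 (D(r) = (r**2 + r**2) + 214 = 2*r**2 + 214 = 214 + 2*r**2)
D(197) + 36540 = (214 + 2*197**2) + 36540 = (214 + 2*38809) + 36540 = (214 + 77618) + 36540 = 77832 + 36540 = 114372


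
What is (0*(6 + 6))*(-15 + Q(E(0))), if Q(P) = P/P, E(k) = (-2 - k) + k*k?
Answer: 0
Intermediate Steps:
E(k) = -2 + k**2 - k (E(k) = (-2 - k) + k**2 = -2 + k**2 - k)
Q(P) = 1
(0*(6 + 6))*(-15 + Q(E(0))) = (0*(6 + 6))*(-15 + 1) = (0*12)*(-14) = 0*(-14) = 0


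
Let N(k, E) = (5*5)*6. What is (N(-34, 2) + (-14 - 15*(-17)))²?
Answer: 152881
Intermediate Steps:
N(k, E) = 150 (N(k, E) = 25*6 = 150)
(N(-34, 2) + (-14 - 15*(-17)))² = (150 + (-14 - 15*(-17)))² = (150 + (-14 + 255))² = (150 + 241)² = 391² = 152881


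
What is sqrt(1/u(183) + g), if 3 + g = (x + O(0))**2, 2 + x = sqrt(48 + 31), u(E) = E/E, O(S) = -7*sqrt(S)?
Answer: sqrt(81 - 4*sqrt(79)) ≈ 6.7415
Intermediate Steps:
u(E) = 1
x = -2 + sqrt(79) (x = -2 + sqrt(48 + 31) = -2 + sqrt(79) ≈ 6.8882)
g = -3 + (-2 + sqrt(79))**2 (g = -3 + ((-2 + sqrt(79)) - 7*sqrt(0))**2 = -3 + ((-2 + sqrt(79)) - 7*0)**2 = -3 + ((-2 + sqrt(79)) + 0)**2 = -3 + (-2 + sqrt(79))**2 ≈ 44.447)
sqrt(1/u(183) + g) = sqrt(1/1 + (80 - 4*sqrt(79))) = sqrt(1 + (80 - 4*sqrt(79))) = sqrt(81 - 4*sqrt(79))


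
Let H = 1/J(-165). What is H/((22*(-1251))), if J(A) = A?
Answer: 1/4541130 ≈ 2.2021e-7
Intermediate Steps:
H = -1/165 (H = 1/(-165) = -1/165 ≈ -0.0060606)
H/((22*(-1251))) = -1/(165*(22*(-1251))) = -1/165/(-27522) = -1/165*(-1/27522) = 1/4541130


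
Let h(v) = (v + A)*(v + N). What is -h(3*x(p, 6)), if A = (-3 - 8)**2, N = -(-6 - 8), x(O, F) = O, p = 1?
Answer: -2108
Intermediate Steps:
N = 14 (N = -1*(-14) = 14)
A = 121 (A = (-11)**2 = 121)
h(v) = (14 + v)*(121 + v) (h(v) = (v + 121)*(v + 14) = (121 + v)*(14 + v) = (14 + v)*(121 + v))
-h(3*x(p, 6)) = -(1694 + (3*1)**2 + 135*(3*1)) = -(1694 + 3**2 + 135*3) = -(1694 + 9 + 405) = -1*2108 = -2108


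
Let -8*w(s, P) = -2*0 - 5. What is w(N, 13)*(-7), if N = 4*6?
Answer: -35/8 ≈ -4.3750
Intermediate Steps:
N = 24
w(s, P) = 5/8 (w(s, P) = -(-2*0 - 5)/8 = -(0 - 5)/8 = -⅛*(-5) = 5/8)
w(N, 13)*(-7) = (5/8)*(-7) = -35/8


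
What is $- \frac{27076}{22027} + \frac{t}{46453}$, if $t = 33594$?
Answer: $- \frac{47071490}{93020021} \approx -0.50604$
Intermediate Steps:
$- \frac{27076}{22027} + \frac{t}{46453} = - \frac{27076}{22027} + \frac{33594}{46453} = \left(-27076\right) \frac{1}{22027} + 33594 \cdot \frac{1}{46453} = - \frac{27076}{22027} + \frac{3054}{4223} = - \frac{47071490}{93020021}$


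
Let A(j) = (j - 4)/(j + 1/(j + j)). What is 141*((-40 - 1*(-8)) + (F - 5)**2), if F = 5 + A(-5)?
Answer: -1177068/289 ≈ -4072.9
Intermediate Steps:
A(j) = (-4 + j)/(j + 1/(2*j))
F = 115/17 (F = 5 + 2*(-5)*(-4 - 5)/(1 + 2*(-5)**2) = 5 + 2*(-5)*(-9)/(1 + 2*25) = 5 + 2*(-5)*(-9)/(1 + 50) = 5 + 2*(-5)*(-9)/51 = 5 + 2*(-5)*(1/51)*(-9) = 5 + 30/17 = 115/17 ≈ 6.7647)
141*((-40 - 1*(-8)) + (F - 5)**2) = 141*((-40 - 1*(-8)) + (115/17 - 5)**2) = 141*((-40 + 8) + (30/17)**2) = 141*(-32 + 900/289) = 141*(-8348/289) = -1177068/289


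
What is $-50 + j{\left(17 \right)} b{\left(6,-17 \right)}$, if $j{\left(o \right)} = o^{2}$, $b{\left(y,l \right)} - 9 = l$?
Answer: $-2362$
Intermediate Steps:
$b{\left(y,l \right)} = 9 + l$
$-50 + j{\left(17 \right)} b{\left(6,-17 \right)} = -50 + 17^{2} \left(9 - 17\right) = -50 + 289 \left(-8\right) = -50 - 2312 = -2362$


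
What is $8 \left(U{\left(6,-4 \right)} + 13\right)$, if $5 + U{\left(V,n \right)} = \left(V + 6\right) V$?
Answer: $640$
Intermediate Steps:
$U{\left(V,n \right)} = -5 + V \left(6 + V\right)$ ($U{\left(V,n \right)} = -5 + \left(V + 6\right) V = -5 + \left(6 + V\right) V = -5 + V \left(6 + V\right)$)
$8 \left(U{\left(6,-4 \right)} + 13\right) = 8 \left(\left(-5 + 6^{2} + 6 \cdot 6\right) + 13\right) = 8 \left(\left(-5 + 36 + 36\right) + 13\right) = 8 \left(67 + 13\right) = 8 \cdot 80 = 640$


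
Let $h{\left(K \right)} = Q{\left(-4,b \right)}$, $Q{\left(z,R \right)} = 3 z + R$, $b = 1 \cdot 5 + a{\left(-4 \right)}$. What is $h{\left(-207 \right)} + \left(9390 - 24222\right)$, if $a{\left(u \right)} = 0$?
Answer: $-14839$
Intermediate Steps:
$b = 5$ ($b = 1 \cdot 5 + 0 = 5 + 0 = 5$)
$Q{\left(z,R \right)} = R + 3 z$
$h{\left(K \right)} = -7$ ($h{\left(K \right)} = 5 + 3 \left(-4\right) = 5 - 12 = -7$)
$h{\left(-207 \right)} + \left(9390 - 24222\right) = -7 + \left(9390 - 24222\right) = -7 - 14832 = -14839$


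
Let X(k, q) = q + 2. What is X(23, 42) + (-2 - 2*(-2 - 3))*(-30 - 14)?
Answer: -308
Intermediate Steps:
X(k, q) = 2 + q
X(23, 42) + (-2 - 2*(-2 - 3))*(-30 - 14) = (2 + 42) + (-2 - 2*(-2 - 3))*(-30 - 14) = 44 + (-2 - 2*(-5))*(-44) = 44 + (-2 + 10)*(-44) = 44 + 8*(-44) = 44 - 352 = -308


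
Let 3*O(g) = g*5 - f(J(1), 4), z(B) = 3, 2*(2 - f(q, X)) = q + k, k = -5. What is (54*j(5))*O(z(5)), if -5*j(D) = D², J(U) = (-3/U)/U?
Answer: -810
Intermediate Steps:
J(U) = -3/U²
f(q, X) = 9/2 - q/2 (f(q, X) = 2 - (q - 5)/2 = 2 - (-5 + q)/2 = 2 + (5/2 - q/2) = 9/2 - q/2)
j(D) = -D²/5
O(g) = -2 + 5*g/3 (O(g) = (g*5 - (9/2 - (-3)/(2*1²)))/3 = (5*g - (9/2 - (-3)/2))/3 = (5*g - (9/2 - ½*(-3)))/3 = (5*g - (9/2 + 3/2))/3 = (5*g - 1*6)/3 = (5*g - 6)/3 = (-6 + 5*g)/3 = -2 + 5*g/3)
(54*j(5))*O(z(5)) = (54*(-⅕*5²))*(-2 + (5/3)*3) = (54*(-⅕*25))*(-2 + 5) = (54*(-5))*3 = -270*3 = -810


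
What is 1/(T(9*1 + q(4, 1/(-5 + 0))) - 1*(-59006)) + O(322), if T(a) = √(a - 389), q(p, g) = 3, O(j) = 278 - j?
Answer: (-44*√377 + 2596263*I)/(√377 - 59006*I) ≈ -44.0 - 5.5661e-9*I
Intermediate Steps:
T(a) = √(-389 + a)
1/(T(9*1 + q(4, 1/(-5 + 0))) - 1*(-59006)) + O(322) = 1/(√(-389 + (9*1 + 3)) - 1*(-59006)) + (278 - 1*322) = 1/(√(-389 + (9 + 3)) + 59006) + (278 - 322) = 1/(√(-389 + 12) + 59006) - 44 = 1/(√(-377) + 59006) - 44 = 1/(I*√377 + 59006) - 44 = 1/(59006 + I*√377) - 44 = -44 + 1/(59006 + I*√377)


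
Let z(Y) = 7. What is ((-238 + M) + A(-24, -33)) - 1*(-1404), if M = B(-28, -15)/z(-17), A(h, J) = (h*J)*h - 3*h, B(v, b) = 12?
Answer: -124378/7 ≈ -17768.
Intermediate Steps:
A(h, J) = -3*h + J*h**2 (A(h, J) = (J*h)*h - 3*h = J*h**2 - 3*h = -3*h + J*h**2)
M = 12/7 ≈ 1.7143
((-238 + M) + A(-24, -33)) - 1*(-1404) = ((-238 + 12/7) - 24*(-3 - 33*(-24))) - 1*(-1404) = (-1654/7 - 24*(-3 + 792)) + 1404 = (-1654/7 - 24*789) + 1404 = (-1654/7 - 18936) + 1404 = -134206/7 + 1404 = -124378/7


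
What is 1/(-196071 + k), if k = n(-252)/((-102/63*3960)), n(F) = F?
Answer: -3740/733305393 ≈ -5.1002e-6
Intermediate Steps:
k = 147/3740 (k = -252/(-102/63*3960) = -252/(-102*1/63*3960) = -252/((-34/21*3960)) = -252/(-44880/7) = -252*(-7/44880) = 147/3740 ≈ 0.039305)
1/(-196071 + k) = 1/(-196071 + 147/3740) = 1/(-733305393/3740) = -3740/733305393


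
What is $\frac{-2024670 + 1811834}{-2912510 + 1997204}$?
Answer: $\frac{106418}{457653} \approx 0.23253$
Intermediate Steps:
$\frac{-2024670 + 1811834}{-2912510 + 1997204} = - \frac{212836}{-915306} = \left(-212836\right) \left(- \frac{1}{915306}\right) = \frac{106418}{457653}$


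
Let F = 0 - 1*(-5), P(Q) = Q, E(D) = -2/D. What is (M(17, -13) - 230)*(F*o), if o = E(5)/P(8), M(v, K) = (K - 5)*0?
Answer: 115/2 ≈ 57.500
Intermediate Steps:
M(v, K) = 0 (M(v, K) = (-5 + K)*0 = 0)
o = -1/20 (o = -2/5/8 = -2*1/5*(1/8) = -2/5*1/8 = -1/20 ≈ -0.050000)
F = 5 (F = 0 + 5 = 5)
(M(17, -13) - 230)*(F*o) = (0 - 230)*(5*(-1/20)) = -230*(-1/4) = 115/2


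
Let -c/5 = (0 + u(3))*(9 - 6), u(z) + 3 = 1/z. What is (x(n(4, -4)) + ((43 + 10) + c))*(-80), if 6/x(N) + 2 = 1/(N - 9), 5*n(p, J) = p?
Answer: -209200/29 ≈ -7213.8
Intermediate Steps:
u(z) = -3 + 1/z
n(p, J) = p/5
x(N) = 6/(-2 + 1/(-9 + N)) (x(N) = 6/(-2 + 1/(N - 9)) = 6/(-2 + 1/(-9 + N)))
c = 40 (c = -5*(0 + (-3 + 1/3))*(9 - 6) = -5*(0 + (-3 + ⅓))*3 = -5*(0 - 8/3)*3 = -(-40)*3/3 = -5*(-8) = 40)
(x(n(4, -4)) + ((43 + 10) + c))*(-80) = (6*(9 - 4/5)/(-19 + 2*((⅕)*4)) + ((43 + 10) + 40))*(-80) = (6*(9 - 1*⅘)/(-19 + 2*(⅘)) + (53 + 40))*(-80) = (6*(9 - ⅘)/(-19 + 8/5) + 93)*(-80) = (6*(41/5)/(-87/5) + 93)*(-80) = (6*(-5/87)*(41/5) + 93)*(-80) = (-82/29 + 93)*(-80) = (2615/29)*(-80) = -209200/29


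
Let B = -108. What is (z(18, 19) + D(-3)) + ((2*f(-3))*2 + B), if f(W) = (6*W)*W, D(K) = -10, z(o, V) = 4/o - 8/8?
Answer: 875/9 ≈ 97.222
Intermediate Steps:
z(o, V) = -1 + 4/o (z(o, V) = 4/o - 8*1/8 = 4/o - 1 = -1 + 4/o)
f(W) = 6*W**2
(z(18, 19) + D(-3)) + ((2*f(-3))*2 + B) = ((4 - 1*18)/18 - 10) + ((2*(6*(-3)**2))*2 - 108) = ((4 - 18)/18 - 10) + ((2*(6*9))*2 - 108) = ((1/18)*(-14) - 10) + ((2*54)*2 - 108) = (-7/9 - 10) + (108*2 - 108) = -97/9 + (216 - 108) = -97/9 + 108 = 875/9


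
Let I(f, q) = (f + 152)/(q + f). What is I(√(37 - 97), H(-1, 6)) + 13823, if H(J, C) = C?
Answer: 110665/8 - 73*I*√15/24 ≈ 13833.0 - 11.78*I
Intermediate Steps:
I(f, q) = (152 + f)/(f + q)
I(√(37 - 97), H(-1, 6)) + 13823 = (152 + √(37 - 97))/(√(37 - 97) + 6) + 13823 = (152 + √(-60))/(√(-60) + 6) + 13823 = (152 + 2*I*√15)/(2*I*√15 + 6) + 13823 = (152 + 2*I*√15)/(6 + 2*I*√15) + 13823 = 13823 + (152 + 2*I*√15)/(6 + 2*I*√15)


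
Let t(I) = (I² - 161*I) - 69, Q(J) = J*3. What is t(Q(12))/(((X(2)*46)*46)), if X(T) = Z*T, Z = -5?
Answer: 4569/21160 ≈ 0.21593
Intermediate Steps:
X(T) = -5*T
Q(J) = 3*J
t(I) = -69 + I² - 161*I
t(Q(12))/(((X(2)*46)*46)) = (-69 + (3*12)² - 483*12)/(((-5*2*46)*46)) = (-69 + 36² - 161*36)/((-10*46*46)) = (-69 + 1296 - 5796)/((-460*46)) = -4569/(-21160) = -4569*(-1/21160) = 4569/21160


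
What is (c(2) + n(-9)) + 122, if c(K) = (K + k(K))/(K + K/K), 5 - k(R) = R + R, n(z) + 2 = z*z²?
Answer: -608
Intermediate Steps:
n(z) = -2 + z³ (n(z) = -2 + z*z² = -2 + z³)
k(R) = 5 - 2*R (k(R) = 5 - (R + R) = 5 - 2*R)
c(K) = (5 - K)/(1 + K) (c(K) = (K + (5 - 2*K))/(K + K/K) = (5 - K)/(K + 1) = (5 - K)/(1 + K))
(c(2) + n(-9)) + 122 = ((5 - 1*2)/(1 + 2) + (-2 + (-9)³)) + 122 = ((5 - 2)/3 + (-2 - 729)) + 122 = ((⅓)*3 - 731) + 122 = (1 - 731) + 122 = -730 + 122 = -608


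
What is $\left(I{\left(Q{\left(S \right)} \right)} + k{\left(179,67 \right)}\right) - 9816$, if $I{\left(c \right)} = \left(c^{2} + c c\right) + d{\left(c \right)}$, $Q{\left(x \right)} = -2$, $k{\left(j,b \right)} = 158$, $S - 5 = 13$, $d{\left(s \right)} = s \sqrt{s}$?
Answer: $-9650 - 2 i \sqrt{2} \approx -9650.0 - 2.8284 i$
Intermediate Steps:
$d{\left(s \right)} = s^{\frac{3}{2}}$
$S = 18$ ($S = 5 + 13 = 18$)
$I{\left(c \right)} = c^{\frac{3}{2}} + 2 c^{2}$ ($I{\left(c \right)} = \left(c^{2} + c c\right) + c^{\frac{3}{2}} = \left(c^{2} + c^{2}\right) + c^{\frac{3}{2}} = 2 c^{2} + c^{\frac{3}{2}} = c^{\frac{3}{2}} + 2 c^{2}$)
$\left(I{\left(Q{\left(S \right)} \right)} + k{\left(179,67 \right)}\right) - 9816 = \left(\left(\left(-2\right)^{\frac{3}{2}} + 2 \left(-2\right)^{2}\right) + 158\right) - 9816 = \left(\left(- 2 i \sqrt{2} + 2 \cdot 4\right) + 158\right) - 9816 = \left(\left(- 2 i \sqrt{2} + 8\right) + 158\right) - 9816 = \left(\left(8 - 2 i \sqrt{2}\right) + 158\right) - 9816 = \left(166 - 2 i \sqrt{2}\right) - 9816 = -9650 - 2 i \sqrt{2}$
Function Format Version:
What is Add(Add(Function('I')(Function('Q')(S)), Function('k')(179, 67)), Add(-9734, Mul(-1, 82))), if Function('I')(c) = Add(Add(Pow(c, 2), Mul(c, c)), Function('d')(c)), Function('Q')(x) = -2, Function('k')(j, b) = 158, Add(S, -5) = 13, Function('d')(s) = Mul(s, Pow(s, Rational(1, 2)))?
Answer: Add(-9650, Mul(-2, I, Pow(2, Rational(1, 2)))) ≈ Add(-9650.0, Mul(-2.8284, I))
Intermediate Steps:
Function('d')(s) = Pow(s, Rational(3, 2))
S = 18 (S = Add(5, 13) = 18)
Function('I')(c) = Add(Pow(c, Rational(3, 2)), Mul(2, Pow(c, 2))) (Function('I')(c) = Add(Add(Pow(c, 2), Mul(c, c)), Pow(c, Rational(3, 2))) = Add(Add(Pow(c, 2), Pow(c, 2)), Pow(c, Rational(3, 2))) = Add(Mul(2, Pow(c, 2)), Pow(c, Rational(3, 2))) = Add(Pow(c, Rational(3, 2)), Mul(2, Pow(c, 2))))
Add(Add(Function('I')(Function('Q')(S)), Function('k')(179, 67)), Add(-9734, Mul(-1, 82))) = Add(Add(Add(Pow(-2, Rational(3, 2)), Mul(2, Pow(-2, 2))), 158), Add(-9734, Mul(-1, 82))) = Add(Add(Add(Mul(-2, I, Pow(2, Rational(1, 2))), Mul(2, 4)), 158), Add(-9734, -82)) = Add(Add(Add(Mul(-2, I, Pow(2, Rational(1, 2))), 8), 158), -9816) = Add(Add(Add(8, Mul(-2, I, Pow(2, Rational(1, 2)))), 158), -9816) = Add(Add(166, Mul(-2, I, Pow(2, Rational(1, 2)))), -9816) = Add(-9650, Mul(-2, I, Pow(2, Rational(1, 2))))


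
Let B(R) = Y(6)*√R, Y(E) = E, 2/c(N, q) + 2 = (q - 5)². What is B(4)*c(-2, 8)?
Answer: 24/7 ≈ 3.4286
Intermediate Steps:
c(N, q) = 2/(-2 + (-5 + q)²) (c(N, q) = 2/(-2 + (q - 5)²) = 2/(-2 + (-5 + q)²))
B(R) = 6*√R
B(4)*c(-2, 8) = (6*√4)*(2/(-2 + (-5 + 8)²)) = (6*2)*(2/(-2 + 3²)) = 12*(2/(-2 + 9)) = 12*(2/7) = 24/7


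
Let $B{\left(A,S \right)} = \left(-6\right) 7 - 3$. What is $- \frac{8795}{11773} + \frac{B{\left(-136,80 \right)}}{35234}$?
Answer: $- \frac{310412815}{414809882} \approx -0.74833$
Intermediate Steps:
$B{\left(A,S \right)} = -45$ ($B{\left(A,S \right)} = -42 - 3 = -45$)
$- \frac{8795}{11773} + \frac{B{\left(-136,80 \right)}}{35234} = - \frac{8795}{11773} - \frac{45}{35234} = - \frac{310412815}{414809882}$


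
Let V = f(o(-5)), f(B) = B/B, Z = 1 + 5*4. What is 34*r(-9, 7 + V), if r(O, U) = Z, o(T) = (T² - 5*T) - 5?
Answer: 714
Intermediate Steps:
o(T) = -5 + T² - 5*T
Z = 21 (Z = 1 + 20 = 21)
f(B) = 1
V = 1
r(O, U) = 21
34*r(-9, 7 + V) = 34*21 = 714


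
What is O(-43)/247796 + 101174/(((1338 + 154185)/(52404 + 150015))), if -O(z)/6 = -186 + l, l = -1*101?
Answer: 845791389726297/6422996218 ≈ 1.3168e+5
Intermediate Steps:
l = -101
O(z) = 1722 (O(z) = -6*(-186 - 101) = -6*(-287) = 1722)
O(-43)/247796 + 101174/(((1338 + 154185)/(52404 + 150015))) = 1722/247796 + 101174/(((1338 + 154185)/(52404 + 150015))) = 1722*(1/247796) + 101174/((155523/202419)) = 861/123898 + 101174/((155523*(1/202419))) = 861/123898 + 101174/(51841/67473) = 861/123898 + 101174*(67473/51841) = 861/123898 + 6826513302/51841 = 845791389726297/6422996218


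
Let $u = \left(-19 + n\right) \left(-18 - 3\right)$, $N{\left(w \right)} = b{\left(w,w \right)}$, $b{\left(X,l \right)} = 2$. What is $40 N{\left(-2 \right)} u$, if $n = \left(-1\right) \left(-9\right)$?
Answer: $16800$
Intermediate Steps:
$n = 9$
$N{\left(w \right)} = 2$
$u = 210$ ($u = \left(-19 + 9\right) \left(-18 - 3\right) = \left(-10\right) \left(-21\right) = 210$)
$40 N{\left(-2 \right)} u = 40 \cdot 2 \cdot 210 = 80 \cdot 210 = 16800$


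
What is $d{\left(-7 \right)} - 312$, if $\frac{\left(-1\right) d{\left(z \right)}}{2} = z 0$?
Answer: $-312$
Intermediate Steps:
$d{\left(z \right)} = 0$ ($d{\left(z \right)} = - 2 z 0 = \left(-2\right) 0 = 0$)
$d{\left(-7 \right)} - 312 = 0 - 312 = -312$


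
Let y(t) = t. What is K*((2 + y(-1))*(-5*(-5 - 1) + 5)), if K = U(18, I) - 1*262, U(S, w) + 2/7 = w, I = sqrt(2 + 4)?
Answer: -9180 + 35*sqrt(6) ≈ -9094.3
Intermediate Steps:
I = sqrt(6) ≈ 2.4495
U(S, w) = -2/7 + w
K = -1836/7 + sqrt(6) (K = (-2/7 + sqrt(6)) - 1*262 = (-2/7 + sqrt(6)) - 262 = -1836/7 + sqrt(6) ≈ -259.84)
K*((2 + y(-1))*(-5*(-5 - 1) + 5)) = (-1836/7 + sqrt(6))*((2 - 1)*(-5*(-5 - 1) + 5)) = (-1836/7 + sqrt(6))*(1*(-5*(-6) + 5)) = (-1836/7 + sqrt(6))*(1*(30 + 5)) = (-1836/7 + sqrt(6))*(1*35) = (-1836/7 + sqrt(6))*35 = -9180 + 35*sqrt(6)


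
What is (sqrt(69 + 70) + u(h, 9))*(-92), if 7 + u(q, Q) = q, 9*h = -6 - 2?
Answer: 6532/9 - 92*sqrt(139) ≈ -358.89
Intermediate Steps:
h = -8/9 (h = (-6 - 2)/9 = (1/9)*(-8) = -8/9 ≈ -0.88889)
u(q, Q) = -7 + q
(sqrt(69 + 70) + u(h, 9))*(-92) = (sqrt(69 + 70) + (-7 - 8/9))*(-92) = (sqrt(139) - 71/9)*(-92) = (-71/9 + sqrt(139))*(-92) = 6532/9 - 92*sqrt(139)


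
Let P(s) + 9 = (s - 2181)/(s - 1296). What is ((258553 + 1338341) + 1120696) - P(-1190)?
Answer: 6755947743/2486 ≈ 2.7176e+6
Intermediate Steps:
P(s) = -9 + (-2181 + s)/(-1296 + s) (P(s) = -9 + (s - 2181)/(s - 1296) = -9 + (-2181 + s)/(-1296 + s))
((258553 + 1338341) + 1120696) - P(-1190) = ((258553 + 1338341) + 1120696) - (9483 - 8*(-1190))/(-1296 - 1190) = (1596894 + 1120696) - (9483 + 9520)/(-2486) = 2717590 - (-1)*19003/2486 = 2717590 - 1*(-19003/2486) = 2717590 + 19003/2486 = 6755947743/2486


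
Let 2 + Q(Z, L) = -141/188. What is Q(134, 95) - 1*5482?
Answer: -21939/4 ≈ -5484.8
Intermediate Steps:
Q(Z, L) = -11/4 (Q(Z, L) = -2 - 141/188 = -2 - 141*1/188 = -2 - ¾ = -11/4)
Q(134, 95) - 1*5482 = -11/4 - 1*5482 = -11/4 - 5482 = -21939/4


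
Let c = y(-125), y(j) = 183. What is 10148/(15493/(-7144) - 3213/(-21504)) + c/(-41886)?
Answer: -129562668813407/25780483950 ≈ -5025.6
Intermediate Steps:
c = 183
10148/(15493/(-7144) - 3213/(-21504)) + c/(-41886) = 10148/(15493/(-7144) - 3213/(-21504)) + 183/(-41886) = 10148/(15493*(-1/7144) - 3213*(-1/21504)) + 183*(-1/41886) = 10148/(-15493/7144 + 153/1024) - 61/13962 = 10148/(-1846475/914432) - 61/13962 = 10148*(-914432/1846475) - 61/13962 = -9279655936/1846475 - 61/13962 = -129562668813407/25780483950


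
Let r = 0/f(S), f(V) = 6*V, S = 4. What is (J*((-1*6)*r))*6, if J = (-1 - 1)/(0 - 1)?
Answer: 0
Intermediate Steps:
r = 0 (r = 0/((6*4)) = 0/24 = 0*(1/24) = 0)
J = 2 (J = -2/(-1) = -2*(-1) = 2)
(J*((-1*6)*r))*6 = (2*(-1*6*0))*6 = (2*(-6*0))*6 = (2*0)*6 = 0*6 = 0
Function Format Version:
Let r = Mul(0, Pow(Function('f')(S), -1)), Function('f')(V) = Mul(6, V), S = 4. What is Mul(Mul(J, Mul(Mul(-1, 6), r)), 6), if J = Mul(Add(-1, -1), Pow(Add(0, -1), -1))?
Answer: 0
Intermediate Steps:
r = 0 (r = Mul(0, Pow(Mul(6, 4), -1)) = Mul(0, Pow(24, -1)) = Mul(0, Rational(1, 24)) = 0)
J = 2 (J = Mul(-2, Pow(-1, -1)) = Mul(-2, -1) = 2)
Mul(Mul(J, Mul(Mul(-1, 6), r)), 6) = Mul(Mul(2, Mul(Mul(-1, 6), 0)), 6) = Mul(Mul(2, Mul(-6, 0)), 6) = Mul(Mul(2, 0), 6) = Mul(0, 6) = 0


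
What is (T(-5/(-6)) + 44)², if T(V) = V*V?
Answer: 2588881/1296 ≈ 1997.6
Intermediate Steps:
T(V) = V²
(T(-5/(-6)) + 44)² = ((-5/(-6))² + 44)² = ((-5*(-⅙))² + 44)² = ((⅚)² + 44)² = (25/36 + 44)² = (1609/36)² = 2588881/1296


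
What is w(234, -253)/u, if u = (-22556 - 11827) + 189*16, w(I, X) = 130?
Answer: -130/31359 ≈ -0.0041455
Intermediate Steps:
u = -31359 (u = -34383 + 3024 = -31359)
w(234, -253)/u = 130/(-31359) = 130*(-1/31359) = -130/31359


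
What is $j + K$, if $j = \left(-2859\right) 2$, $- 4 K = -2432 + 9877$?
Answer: $- \frac{30317}{4} \approx -7579.3$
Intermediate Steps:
$K = - \frac{7445}{4}$ ($K = - \frac{-2432 + 9877}{4} = \left(- \frac{1}{4}\right) 7445 = - \frac{7445}{4} \approx -1861.3$)
$j = -5718$
$j + K = -5718 - \frac{7445}{4} = - \frac{30317}{4}$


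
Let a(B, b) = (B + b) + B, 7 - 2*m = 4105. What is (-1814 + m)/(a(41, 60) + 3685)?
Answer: -3863/3827 ≈ -1.0094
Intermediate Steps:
m = -2049 (m = 7/2 - 1/2*4105 = 7/2 - 4105/2 = -2049)
a(B, b) = b + 2*B
(-1814 + m)/(a(41, 60) + 3685) = (-1814 - 2049)/((60 + 2*41) + 3685) = -3863/((60 + 82) + 3685) = -3863/(142 + 3685) = -3863/3827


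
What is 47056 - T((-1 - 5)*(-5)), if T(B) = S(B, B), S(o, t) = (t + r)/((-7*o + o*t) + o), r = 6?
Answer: 941119/20 ≈ 47056.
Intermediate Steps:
S(o, t) = (6 + t)/(-6*o + o*t) (S(o, t) = (t + 6)/((-7*o + o*t) + o) = (6 + t)/(-6*o + o*t))
T(B) = (6 + B)/(B*(-6 + B))
47056 - T((-1 - 5)*(-5)) = 47056 - (6 + (-1 - 5)*(-5))/(((-1 - 5)*(-5))*(-6 + (-1 - 5)*(-5))) = 47056 - (6 - 6*(-5))/(((-6*(-5)))*(-6 - 6*(-5))) = 47056 - (6 + 30)/(30*(-6 + 30)) = 47056 - 36/(30*24) = 47056 - 1*1/20 = 47056 - 1/20 = 941119/20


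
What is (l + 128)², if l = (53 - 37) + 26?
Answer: 28900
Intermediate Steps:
l = 42 (l = 16 + 26 = 42)
(l + 128)² = (42 + 128)² = 170² = 28900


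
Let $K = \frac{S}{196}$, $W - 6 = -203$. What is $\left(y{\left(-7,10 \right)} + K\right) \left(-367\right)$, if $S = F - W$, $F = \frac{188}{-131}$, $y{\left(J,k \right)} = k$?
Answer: $- \frac{103633093}{25676} \approx -4036.2$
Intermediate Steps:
$W = -197$ ($W = 6 - 203 = -197$)
$F = - \frac{188}{131}$ ($F = 188 \left(- \frac{1}{131}\right) = - \frac{188}{131} \approx -1.4351$)
$S = \frac{25619}{131}$ ($S = - \frac{188}{131} - -197 = - \frac{188}{131} + 197 = \frac{25619}{131} \approx 195.56$)
$K = \frac{25619}{25676}$ ($K = \frac{25619}{131 \cdot 196} = \frac{25619}{131} \cdot \frac{1}{196} = \frac{25619}{25676} \approx 0.99778$)
$\left(y{\left(-7,10 \right)} + K\right) \left(-367\right) = \left(10 + \frac{25619}{25676}\right) \left(-367\right) = \frac{282379}{25676} \left(-367\right) = - \frac{103633093}{25676}$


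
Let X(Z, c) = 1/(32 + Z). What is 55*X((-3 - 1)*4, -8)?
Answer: 55/16 ≈ 3.4375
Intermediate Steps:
55*X((-3 - 1)*4, -8) = 55/(32 + (-3 - 1)*4) = 55/(32 - 4*4) = 55/(32 - 16) = 55/16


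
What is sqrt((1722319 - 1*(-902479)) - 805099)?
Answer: sqrt(1819699) ≈ 1349.0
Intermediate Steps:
sqrt((1722319 - 1*(-902479)) - 805099) = sqrt((1722319 + 902479) - 805099) = sqrt(2624798 - 805099) = sqrt(1819699)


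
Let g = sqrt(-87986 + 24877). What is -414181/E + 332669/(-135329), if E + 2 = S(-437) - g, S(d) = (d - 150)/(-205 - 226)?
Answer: 2743441914664219/1586497942192846 - 76938676741*I*sqrt(63109)/11723266574 ≈ 1.7292 - 1648.7*I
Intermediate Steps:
S(d) = 150/431 - d/431 (S(d) = (-150 + d)/(-431) = (-150 + d)*(-1/431) = 150/431 - d/431)
g = I*sqrt(63109) (g = sqrt(-63109) = I*sqrt(63109) ≈ 251.22*I)
E = -275/431 - I*sqrt(63109) (E = -2 + ((150/431 - 1/431*(-437)) - I*sqrt(63109)) = -2 + ((150/431 + 437/431) - I*sqrt(63109)) = -2 + (587/431 - I*sqrt(63109)) = -275/431 - I*sqrt(63109) ≈ -0.63805 - 251.22*I)
-414181/E + 332669/(-135329) = -414181/(-275/431 - I*sqrt(63109)) + 332669/(-135329) = -414181/(-275/431 - I*sqrt(63109)) + 332669*(-1/135329) = -414181/(-275/431 - I*sqrt(63109)) - 332669/135329 = -332669/135329 - 414181/(-275/431 - I*sqrt(63109))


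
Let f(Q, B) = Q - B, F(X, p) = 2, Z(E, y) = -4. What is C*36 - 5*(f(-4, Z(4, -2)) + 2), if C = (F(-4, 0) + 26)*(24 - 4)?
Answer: 20150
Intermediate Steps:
C = 560 (C = (2 + 26)*(24 - 4) = 28*20 = 560)
C*36 - 5*(f(-4, Z(4, -2)) + 2) = 560*36 - 5*((-4 - 1*(-4)) + 2) = 20160 - 5*((-4 + 4) + 2) = 20160 - 5*(0 + 2) = 20160 - 5*2 = 20160 - 10 = 20150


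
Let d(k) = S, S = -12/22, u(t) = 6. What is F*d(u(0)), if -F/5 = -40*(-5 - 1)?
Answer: 7200/11 ≈ 654.54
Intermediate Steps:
S = -6/11 (S = -12*1/22 = -6/11 ≈ -0.54545)
d(k) = -6/11
F = -1200 (F = -(-50)*4*(-5 - 1) = -(-50)*4*(-6) = -(-50)*(-24) = -5*240 = -1200)
F*d(u(0)) = -1200*(-6/11) = 7200/11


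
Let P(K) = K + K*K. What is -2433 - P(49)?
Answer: -4883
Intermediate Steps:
P(K) = K + K²
-2433 - P(49) = -2433 - 49*(1 + 49) = -2433 - 49*50 = -2433 - 1*2450 = -2433 - 2450 = -4883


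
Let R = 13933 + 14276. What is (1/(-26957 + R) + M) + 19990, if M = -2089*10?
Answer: -1126799/1252 ≈ -900.00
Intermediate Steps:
M = -20890
R = 28209
(1/(-26957 + R) + M) + 19990 = (1/(-26957 + 28209) - 20890) + 19990 = (1/1252 - 20890) + 19990 = -26154279/1252 + 19990 = -1126799/1252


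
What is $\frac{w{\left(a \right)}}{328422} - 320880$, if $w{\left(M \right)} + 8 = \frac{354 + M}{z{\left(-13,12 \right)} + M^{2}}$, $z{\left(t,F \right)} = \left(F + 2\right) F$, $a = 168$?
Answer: $- \frac{498677331073289}{1554092904} \approx -3.2088 \cdot 10^{5}$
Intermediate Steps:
$z{\left(t,F \right)} = F \left(2 + F\right)$ ($z{\left(t,F \right)} = \left(2 + F\right) F = F \left(2 + F\right)$)
$w{\left(M \right)} = -8 + \frac{354 + M}{168 + M^{2}}$ ($w{\left(M \right)} = -8 + \frac{354 + M}{12 \left(2 + 12\right) + M^{2}} = -8 + \frac{354 + M}{12 \cdot 14 + M^{2}} = -8 + \frac{354 + M}{168 + M^{2}}$)
$\frac{w{\left(a \right)}}{328422} - 320880 = \frac{\frac{1}{168 + 168^{2}} \left(-990 + 168 - 8 \cdot 168^{2}\right)}{328422} - 320880 = \frac{-990 + 168 - 225792}{168 + 28224} \cdot \frac{1}{328422} - 320880 = \frac{-990 + 168 - 225792}{28392} \cdot \frac{1}{328422} - 320880 = \frac{1}{28392} \left(-226614\right) \frac{1}{328422} - 320880 = \left(- \frac{37769}{4732}\right) \frac{1}{328422} - 320880 = - \frac{37769}{1554092904} - 320880 = - \frac{498677331073289}{1554092904}$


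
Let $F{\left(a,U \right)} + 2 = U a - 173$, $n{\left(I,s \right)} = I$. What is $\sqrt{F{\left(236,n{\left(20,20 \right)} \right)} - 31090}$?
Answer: $i \sqrt{26545} \approx 162.93 i$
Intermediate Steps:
$F{\left(a,U \right)} = -175 + U a$ ($F{\left(a,U \right)} = -2 + \left(U a - 173\right) = -2 + \left(-173 + U a\right) = -175 + U a$)
$\sqrt{F{\left(236,n{\left(20,20 \right)} \right)} - 31090} = \sqrt{\left(-175 + 20 \cdot 236\right) - 31090} = \sqrt{\left(-175 + 4720\right) - 31090} = \sqrt{4545 - 31090} = \sqrt{-26545} = i \sqrt{26545}$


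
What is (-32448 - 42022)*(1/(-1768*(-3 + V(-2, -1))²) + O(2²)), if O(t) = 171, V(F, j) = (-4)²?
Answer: -1902463903285/149396 ≈ -1.2734e+7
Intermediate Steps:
V(F, j) = 16
(-32448 - 42022)*(1/(-1768*(-3 + V(-2, -1))²) + O(2²)) = (-32448 - 42022)*(1/(-1768*(-3 + 16)²) + 171) = -74470*(1/(-1768*13²) + 171) = -74470*(1/(-1768*169) + 171) = -74470*(1/(-298792) + 171) = -74470*(-1/298792 + 171) = -74470*51093431/298792 = -1902463903285/149396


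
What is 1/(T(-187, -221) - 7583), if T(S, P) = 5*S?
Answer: -1/8518 ≈ -0.00011740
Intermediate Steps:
1/(T(-187, -221) - 7583) = 1/(5*(-187) - 7583) = 1/(-935 - 7583) = 1/(-8518) = -1/8518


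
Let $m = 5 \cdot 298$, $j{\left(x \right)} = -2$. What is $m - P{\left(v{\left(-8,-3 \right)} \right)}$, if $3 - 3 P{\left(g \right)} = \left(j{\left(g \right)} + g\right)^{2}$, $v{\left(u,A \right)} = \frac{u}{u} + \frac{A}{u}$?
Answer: $\frac{285913}{192} \approx 1489.1$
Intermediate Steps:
$v{\left(u,A \right)} = 1 + \frac{A}{u}$
$m = 1490$
$P{\left(g \right)} = 1 - \frac{\left(-2 + g\right)^{2}}{3}$
$m - P{\left(v{\left(-8,-3 \right)} \right)} = 1490 - \left(1 - \frac{\left(-2 + \frac{-3 - 8}{-8}\right)^{2}}{3}\right) = 1490 - \left(1 - \frac{\left(-2 - - \frac{11}{8}\right)^{2}}{3}\right) = 1490 - \left(1 - \frac{\left(-2 + \frac{11}{8}\right)^{2}}{3}\right) = 1490 - \left(1 - \frac{\left(- \frac{5}{8}\right)^{2}}{3}\right) = 1490 - \left(1 - \frac{25}{192}\right) = 1490 - \frac{167}{192} = \frac{285913}{192}$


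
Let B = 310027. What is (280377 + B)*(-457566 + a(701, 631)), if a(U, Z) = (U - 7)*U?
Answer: 17079206912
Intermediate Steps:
a(U, Z) = U*(-7 + U) (a(U, Z) = (-7 + U)*U = U*(-7 + U))
(280377 + B)*(-457566 + a(701, 631)) = (280377 + 310027)*(-457566 + 701*(-7 + 701)) = 590404*(-457566 + 701*694) = 590404*(-457566 + 486494) = 590404*28928 = 17079206912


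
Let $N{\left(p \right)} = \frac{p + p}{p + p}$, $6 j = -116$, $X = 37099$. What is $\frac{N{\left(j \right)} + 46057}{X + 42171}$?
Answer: $\frac{23029}{39635} \approx 0.58103$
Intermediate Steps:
$j = - \frac{58}{3}$ ($j = \frac{1}{6} \left(-116\right) = - \frac{58}{3} \approx -19.333$)
$N{\left(p \right)} = 1$ ($N{\left(p \right)} = \frac{2 p}{2 p} = 2 p \frac{1}{2 p} = 1$)
$\frac{N{\left(j \right)} + 46057}{X + 42171} = \frac{1 + 46057}{37099 + 42171} = \frac{46058}{79270} = 46058 \cdot \frac{1}{79270} = \frac{23029}{39635}$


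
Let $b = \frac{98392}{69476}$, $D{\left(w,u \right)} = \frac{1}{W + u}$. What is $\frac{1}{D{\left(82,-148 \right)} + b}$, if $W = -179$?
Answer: $\frac{5679663}{8026177} \approx 0.70764$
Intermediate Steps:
$D{\left(w,u \right)} = \frac{1}{-179 + u}$
$b = \frac{24598}{17369}$ ($b = 98392 \cdot \frac{1}{69476} = \frac{24598}{17369} \approx 1.4162$)
$\frac{1}{D{\left(82,-148 \right)} + b} = \frac{1}{\frac{1}{-179 - 148} + \frac{24598}{17369}} = \frac{1}{\frac{1}{-327} + \frac{24598}{17369}} = \frac{1}{- \frac{1}{327} + \frac{24598}{17369}} = \frac{1}{\frac{8026177}{5679663}} = \frac{5679663}{8026177}$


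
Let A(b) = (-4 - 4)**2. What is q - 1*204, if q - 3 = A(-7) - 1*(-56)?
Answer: -81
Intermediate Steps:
A(b) = 64 (A(b) = (-8)**2 = 64)
q = 123 (q = 3 + (64 - 1*(-56)) = 3 + (64 + 56) = 3 + 120 = 123)
q - 1*204 = 123 - 1*204 = 123 - 204 = -81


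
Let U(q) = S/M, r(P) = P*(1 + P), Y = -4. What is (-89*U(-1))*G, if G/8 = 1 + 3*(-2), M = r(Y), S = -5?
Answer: -4450/3 ≈ -1483.3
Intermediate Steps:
M = 12 (M = -4*(1 - 4) = -4*(-3) = 12)
G = -40 (G = 8*(1 + 3*(-2)) = 8*(1 - 6) = 8*(-5) = -40)
U(q) = -5/12
(-89*U(-1))*G = -89*(-5/12)*(-40) = (445/12)*(-40) = -4450/3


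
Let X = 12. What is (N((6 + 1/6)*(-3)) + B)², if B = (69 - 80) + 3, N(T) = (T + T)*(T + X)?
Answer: 216225/4 ≈ 54056.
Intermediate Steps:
N(T) = 2*T*(12 + T) (N(T) = (T + T)*(T + 12) = (2*T)*(12 + T) = 2*T*(12 + T))
B = -8 (B = -11 + 3 = -8)
(N((6 + 1/6)*(-3)) + B)² = (2*((6 + 1/6)*(-3))*(12 + (6 + 1/6)*(-3)) - 8)² = (2*((6 + ⅙)*(-3))*(12 + (6 + ⅙)*(-3)) - 8)² = (2*((37/6)*(-3))*(12 + (37/6)*(-3)) - 8)² = (2*(-37/2)*(12 - 37/2) - 8)² = (2*(-37/2)*(-13/2) - 8)² = (481/2 - 8)² = (465/2)² = 216225/4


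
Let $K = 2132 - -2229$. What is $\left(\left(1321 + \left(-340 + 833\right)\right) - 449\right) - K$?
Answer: $-2996$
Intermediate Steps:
$K = 4361$ ($K = 2132 + 2229 = 4361$)
$\left(\left(1321 + \left(-340 + 833\right)\right) - 449\right) - K = \left(\left(1321 + \left(-340 + 833\right)\right) - 449\right) - 4361 = \left(\left(1321 + 493\right) - 449\right) - 4361 = \left(1814 - 449\right) - 4361 = 1365 - 4361 = -2996$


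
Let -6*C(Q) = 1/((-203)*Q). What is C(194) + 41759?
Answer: 9867317629/236292 ≈ 41759.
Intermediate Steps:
C(Q) = 1/(1218*Q) (C(Q) = -1/(6*(-203)*Q) = -(-1)/(1218*Q) = 1/(1218*Q))
C(194) + 41759 = (1/1218)/194 + 41759 = (1/1218)*(1/194) + 41759 = 1/236292 + 41759 = 9867317629/236292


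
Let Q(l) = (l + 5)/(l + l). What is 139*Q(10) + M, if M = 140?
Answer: 977/4 ≈ 244.25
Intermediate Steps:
Q(l) = (5 + l)/(2*l) (Q(l) = (5 + l)/((2*l)) = (5 + l)*(1/(2*l)) = (5 + l)/(2*l))
139*Q(10) + M = 139*((½)*(5 + 10)/10) + 140 = 139*((½)*(⅒)*15) + 140 = 139*(¾) + 140 = 417/4 + 140 = 977/4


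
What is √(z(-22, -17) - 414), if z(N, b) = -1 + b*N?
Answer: I*√41 ≈ 6.4031*I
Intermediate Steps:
z(N, b) = -1 + N*b
√(z(-22, -17) - 414) = √((-1 - 22*(-17)) - 414) = √((-1 + 374) - 414) = √(373 - 414) = √(-41) = I*√41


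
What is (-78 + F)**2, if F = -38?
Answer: 13456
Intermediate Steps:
(-78 + F)**2 = (-78 - 38)**2 = (-116)**2 = 13456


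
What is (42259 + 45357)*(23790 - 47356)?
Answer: -2064758656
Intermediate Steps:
(42259 + 45357)*(23790 - 47356) = 87616*(-23566) = -2064758656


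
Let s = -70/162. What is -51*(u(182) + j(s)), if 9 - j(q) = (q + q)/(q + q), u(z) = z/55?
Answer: -31722/55 ≈ -576.76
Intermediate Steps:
u(z) = z/55 (u(z) = z*(1/55) = z/55)
s = -35/81 (s = -70*1/162 = -35/81 ≈ -0.43210)
j(q) = 8 (j(q) = 9 - (q + q)/(q + q) = 9 - 2*q/(2*q) = 9 - 2*q*1/(2*q) = 9 - 1*1 = 9 - 1 = 8)
-51*(u(182) + j(s)) = -51*((1/55)*182 + 8) = -51*(182/55 + 8) = -51*622/55 = -1*31722/55 = -31722/55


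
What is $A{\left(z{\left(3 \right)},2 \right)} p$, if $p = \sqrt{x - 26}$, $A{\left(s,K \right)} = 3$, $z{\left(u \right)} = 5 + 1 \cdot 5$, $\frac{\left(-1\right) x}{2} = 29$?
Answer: $6 i \sqrt{21} \approx 27.495 i$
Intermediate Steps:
$x = -58$ ($x = \left(-2\right) 29 = -58$)
$z{\left(u \right)} = 10$ ($z{\left(u \right)} = 5 + 5 = 10$)
$p = 2 i \sqrt{21}$ ($p = \sqrt{-58 - 26} = \sqrt{-84} = 2 i \sqrt{21} \approx 9.1651 i$)
$A{\left(z{\left(3 \right)},2 \right)} p = 3 \cdot 2 i \sqrt{21} = 6 i \sqrt{21}$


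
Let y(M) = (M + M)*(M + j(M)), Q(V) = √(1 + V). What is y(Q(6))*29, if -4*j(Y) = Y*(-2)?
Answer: 609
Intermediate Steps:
j(Y) = Y/2 (j(Y) = -Y*(-2)/4 = -(-1)*Y/2 = Y/2)
y(M) = 3*M² (y(M) = (M + M)*(M + M/2) = (2*M)*(3*M/2) = 3*M²)
y(Q(6))*29 = (3*(√(1 + 6))²)*29 = (3*(√7)²)*29 = (3*7)*29 = 21*29 = 609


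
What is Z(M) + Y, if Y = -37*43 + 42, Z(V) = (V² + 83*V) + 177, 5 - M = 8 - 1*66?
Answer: 7826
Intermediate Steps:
M = 63 (M = 5 - (8 - 1*66) = 5 - (8 - 66) = 5 - 1*(-58) = 5 + 58 = 63)
Z(V) = 177 + V² + 83*V
Y = -1549 (Y = -1591 + 42 = -1549)
Z(M) + Y = (177 + 63² + 83*63) - 1549 = (177 + 3969 + 5229) - 1549 = 9375 - 1549 = 7826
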